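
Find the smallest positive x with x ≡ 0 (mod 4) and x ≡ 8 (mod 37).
8

Using Chinese Remainder Theorem:
M = 4 × 37 = 148
M1 = 37, M2 = 4
y1 = 37^(-1) mod 4 = 1
y2 = 4^(-1) mod 37 = 28
x = (0×37×1 + 8×4×28) mod 148 = 8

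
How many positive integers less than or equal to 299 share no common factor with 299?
264

299 = 13 × 23
φ(n) = n × ∏(1 - 1/p) for each prime p dividing n
φ(299) = 299 × (1 - 1/13) × (1 - 1/23) = 264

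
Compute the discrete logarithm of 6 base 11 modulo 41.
27

Baby-step giant-step with step n = ⌈√41⌉ = 7.
Baby steps 11^j mod 41 (j:value) for j=0..6: 0:1, 1:11, 2:39, 3:19, 4:4, 5:3, 6:33.
Giant-step multiplier: 11^(-7) ≡ 11^(40-7) = 11^33 ≡ 34 (mod 41).
Giant steps γ_i = 6·34^i mod 41: γ_0=6, γ_1=40, γ_2=7, γ_3=33 (in table at j=6).
x = i·n + j = 3·7 + 6 = 27.
Check: 11^27 ≡ 6 (mod 41).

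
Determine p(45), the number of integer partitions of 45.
89134

p(n) counts ways to write n as a sum of positive integers (order ignored).
Euler's pentagonal recurrence: p(k) = p(k-1) + p(k-2) - p(k-5) - p(k-7) + p(k-12) + p(k-15) - ... (offsets j(3j∓1)/2, signs ++--, p(0)=1, p(<0)=0).
DP table for k = 0..44: p(0)=1, p(1)=1, p(2)=2, p(3)=3, p(4)=5, p(5)=7, p(6)=11, p(7)=15, p(8)=22, p(9)=30, p(10)=42, p(11)=56, p(12)=77, p(13)=101, p(14)=135, p(15)=176, p(16)=231, p(17)=297, p(18)=385, p(19)=490, p(20)=627, p(21)=792, p(22)=1002, p(23)=1255, p(24)=1575, p(25)=1958, p(26)=2436, p(27)=3010, p(28)=3718, p(29)=4565, p(30)=5604, p(31)=6842, p(32)=8349, p(33)=10143, p(34)=12310, p(35)=14883, p(36)=17977, p(37)=21637, p(38)=26015, p(39)=31185, p(40)=37338, p(41)=44583, p(42)=53174, p(43)=63261, p(44)=75175.
Final step: p(45) = p(44) + p(43) - p(40) - p(38) + p(33) + p(30) - p(23) - p(19) + p(10) + p(5)
= 75175 + 63261 - 37338 - 26015 + 10143 + 5604 - 1255 - 490 + 42 + 7
= 89134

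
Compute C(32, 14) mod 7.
6

Using Lucas' theorem:
Write n=32 and k=14 in base 7:
n in base 7: [4, 4]
k in base 7: [2, 0]
C(32,14) mod 7 = ∏ C(n_i, k_i) mod 7
Digit binomials (mod 7): C(4,2) = 6; C(4,0) = 1
Product: 6 × 1 = 6 ≡ 6 (mod 7)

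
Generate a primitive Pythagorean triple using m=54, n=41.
(1235, 4428, 4597)

Euclid's formula: a = m² - n², b = 2mn, c = m² + n²
m = 54, n = 41
a = 54² - 41² = 2916 - 1681 = 1235
b = 2 × 54 × 41 = 4428
c = 54² + 41² = 2916 + 1681 = 4597
Verification: 1235² + 4428² = 1525225 + 19607184 = 21132409 = 4597² ✓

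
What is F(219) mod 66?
56

Matrix identity: Q^n = [[F_(n+1), F_n], [F_n, F_(n-1)]] with Q = [[1,1],[1,0]].
n = 219 = 11011011₂. Square-and-multiply, entries mod 66:
Q^1 = [[1,1],[1,0]]
Q^3 = (Q^1)²·Q = [[3,2],[2,1]]
Q^6 = (Q^3)² = [[13,8],[8,5]]
Q^13 = (Q^6)²·Q = [[47,35],[35,12]]
Q^27 = (Q^13)²·Q = [[21,2],[2,19]]
Q^54 = (Q^27)² = [[49,14],[14,35]]
Q^109 = (Q^54)²·Q = [[11,23],[23,54]]
Q^219 = (Q^109)²·Q = [[33,56],[56,43]]
F_219 mod 66 = Q^219[0][1] = 56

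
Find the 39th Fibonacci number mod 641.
439

Matrix identity: Q^n = [[F_(n+1), F_n], [F_n, F_(n-1)]] with Q = [[1,1],[1,0]].
n = 39 = 100111₂. Square-and-multiply, entries mod 641:
Q^1 = [[1,1],[1,0]]
Q^2 = (Q^1)² = [[2,1],[1,1]]
Q^4 = (Q^2)² = [[5,3],[3,2]]
Q^9 = (Q^4)²·Q = [[55,34],[34,21]]
Q^19 = (Q^9)²·Q = [[355,335],[335,20]]
Q^39 = (Q^19)²·Q = [[428,439],[439,630]]
F_39 mod 641 = Q^39[0][1] = 439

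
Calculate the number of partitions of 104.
304801365

p(n) counts ways to write n as a sum of positive integers (order ignored).
Euler's pentagonal recurrence: p(k) = p(k-1) + p(k-2) - p(k-5) - p(k-7) + p(k-12) + p(k-15) - ... (offsets j(3j∓1)/2, signs ++--, p(0)=1, p(<0)=0).
DP table for k = 0..103: p(0)=1, p(1)=1, p(2)=2, p(3)=3, p(4)=5, p(5)=7, p(6)=11, p(7)=15, p(8)=22, p(9)=30, p(10)=42, p(11)=56, p(12)=77, p(13)=101, p(14)=135, p(15)=176, p(16)=231, p(17)=297, p(18)=385, p(19)=490, p(20)=627, p(21)=792, p(22)=1002, p(23)=1255, p(24)=1575, p(25)=1958, p(26)=2436, p(27)=3010, p(28)=3718, p(29)=4565, p(30)=5604, p(31)=6842, p(32)=8349, p(33)=10143, p(34)=12310, p(35)=14883, p(36)=17977, p(37)=21637, p(38)=26015, p(39)=31185, p(40)=37338, p(41)=44583, p(42)=53174, p(43)=63261, p(44)=75175, p(45)=89134, p(46)=105558, p(47)=124754, p(48)=147273, p(49)=173525, p(50)=204226, p(51)=239943, p(52)=281589, p(53)=329931, p(54)=386155, p(55)=451276, p(56)=526823, p(57)=614154, p(58)=715220, p(59)=831820, p(60)=966467, p(61)=1121505, p(62)=1300156, p(63)=1505499, p(64)=1741630, p(65)=2012558, p(66)=2323520, p(67)=2679689, p(68)=3087735, p(69)=3554345, p(70)=4087968, p(71)=4697205, p(72)=5392783, p(73)=6185689, p(74)=7089500, p(75)=8118264, p(76)=9289091, p(77)=10619863, p(78)=12132164, p(79)=13848650, p(80)=15796476, p(81)=18004327, p(82)=20506255, p(83)=23338469, p(84)=26543660, p(85)=30167357, p(86)=34262962, p(87)=38887673, p(88)=44108109, p(89)=49995925, p(90)=56634173, p(91)=64112359, p(92)=72533807, p(93)=82010177, p(94)=92669720, p(95)=104651419, p(96)=118114304, p(97)=133230930, p(98)=150198136, p(99)=169229875, p(100)=190569292, p(101)=214481126, p(102)=241265379, p(103)=271248950.
Final step: p(104) = p(103) + p(102) - p(99) - p(97) + p(92) + p(89) - p(82) - p(78) + p(69) + p(64) - p(53) - p(47) + p(34) + p(27) - p(12) - p(4)
= 271248950 + 241265379 - 169229875 - 133230930 + 72533807 + 49995925 - 20506255 - 12132164 + 3554345 + 1741630 - 329931 - 124754 + 12310 + 3010 - 77 - 5
= 304801365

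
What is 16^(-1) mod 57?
25

gcd(16, 57) = 1, so the inverse exists.
Extended Euclidean algorithm on (57, 16):
57 = 3 × 16 + 9  ⟹  9 = (1)·57 + (-3)·16
16 = 1 × 9 + 7  ⟹  7 = (-1)·57 + (4)·16
9 = 1 × 7 + 2  ⟹  2 = (2)·57 + (-7)·16
7 = 3 × 2 + 1  ⟹  1 = (-7)·57 + (25)·16
So (25)·16 ≡ 1 (mod 57), i.e. 16^(-1) ≡ 25 (mod 57).
Check: 16 × 25 = 400 ≡ 1 (mod 57)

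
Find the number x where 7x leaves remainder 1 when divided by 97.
14

gcd(7, 97) = 1, so the inverse exists.
Extended Euclidean algorithm on (97, 7):
97 = 13 × 7 + 6  ⟹  6 = (1)·97 + (-13)·7
7 = 1 × 6 + 1  ⟹  1 = (-1)·97 + (14)·7
So (14)·7 ≡ 1 (mod 97), i.e. 7^(-1) ≡ 14 (mod 97).
Check: 7 × 14 = 98 ≡ 1 (mod 97)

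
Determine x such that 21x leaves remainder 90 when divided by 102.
x ≡ 14 (mod 34)

gcd(21, 102) = 3, which divides 90, so solutions exist.
Divide through by 3: 7x ≡ 30 (mod 34).
Find 7^(-1) mod 34 by the extended Euclidean algorithm:
34 = 4 × 7 + 6  ⟹  6 = (1)·34 + (-4)·7
7 = 1 × 6 + 1  ⟹  1 = (-1)·34 + (5)·7
So (5)·7 ≡ 1 (mod 34), i.e. 7^(-1) ≡ 5 (mod 34).
x ≡ 5 × 30 = 150 ≡ 14 (mod 34).
Check: 21 × 14 = 294 ≡ 90 (mod 102).
x ≡ 14 (mod 34), giving 3 solutions mod 102.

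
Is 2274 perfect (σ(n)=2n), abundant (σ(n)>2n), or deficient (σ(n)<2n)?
abundant

Proper divisors of 2274: sum = 1 + 2 + 3 + 6 + 379 + 758 + 1137 = 2286
Since 2286 > 2274, 2274 is abundant.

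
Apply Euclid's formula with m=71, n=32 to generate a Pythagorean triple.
(4017, 4544, 6065)

Euclid's formula: a = m² - n², b = 2mn, c = m² + n²
m = 71, n = 32
a = 71² - 32² = 5041 - 1024 = 4017
b = 2 × 71 × 32 = 4544
c = 71² + 32² = 5041 + 1024 = 6065
Verification: 4017² + 4544² = 16136289 + 20647936 = 36784225 = 6065² ✓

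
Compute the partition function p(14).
135

p(n) counts ways to write n as a sum of positive integers (order ignored).
Euler's pentagonal recurrence: p(k) = p(k-1) + p(k-2) - p(k-5) - p(k-7) + p(k-12) + p(k-15) - ... (offsets j(3j∓1)/2, signs ++--, p(0)=1, p(<0)=0).
DP table for k = 0..13: p(0)=1, p(1)=1, p(2)=2, p(3)=3, p(4)=5, p(5)=7, p(6)=11, p(7)=15, p(8)=22, p(9)=30, p(10)=42, p(11)=56, p(12)=77, p(13)=101.
Final step: p(14) = p(13) + p(12) - p(9) - p(7) + p(2)
= 101 + 77 - 30 - 15 + 2
= 135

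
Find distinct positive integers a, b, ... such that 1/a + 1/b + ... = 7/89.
1/13 + 1/579 + 1/669903

Greedy algorithm:
7/89: ceiling(89/7) = 13, use 1/13
2/1157: ceiling(1157/2) = 579, use 1/579
1/669903: ceiling(669903/1) = 669903, use 1/669903
Result: 7/89 = 1/13 + 1/579 + 1/669903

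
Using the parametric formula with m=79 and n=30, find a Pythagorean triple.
(5341, 4740, 7141)

Euclid's formula: a = m² - n², b = 2mn, c = m² + n²
m = 79, n = 30
a = 79² - 30² = 6241 - 900 = 5341
b = 2 × 79 × 30 = 4740
c = 79² + 30² = 6241 + 900 = 7141
Verification: 5341² + 4740² = 28526281 + 22467600 = 50993881 = 7141² ✓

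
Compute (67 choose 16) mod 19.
0

Using Lucas' theorem:
Write n=67 and k=16 in base 19:
n in base 19: [3, 10]
k in base 19: [0, 16]
C(67,16) mod 19 = ∏ C(n_i, k_i) mod 19
Digit binomials (mod 19): C(3,0) = 1; C(10,16) = 0 (k_i > n_i)
Product: 1 × 0 = 0 ≡ 0 (mod 19)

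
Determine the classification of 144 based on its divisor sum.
abundant

Proper divisors of 144: sum = 1 + 2 + 3 + 4 + 6 + 8 + 9 + 12 + 16 + 18 + 24 + 36 + 48 + 72 = 259
Since 259 > 144, 144 is abundant.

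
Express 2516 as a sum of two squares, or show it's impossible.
4² + 50² (a=4, b=50)

Factorization: 2516 = 2^2 × 17 × 37
By Fermat: n is sum of two squares iff every prime p ≡ 3 (mod 4) appears to even power.
All primes ≡ 3 (mod 4) appear to even power.
Search a = 0, 1, 2, … for 2516 - a² a perfect square: first hit at a = 4: 2516 - 16 = 2500 = 50².
2516 = 4² + 50² = 16 + 2500 ✓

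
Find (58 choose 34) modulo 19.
0

Using Lucas' theorem:
Write n=58 and k=34 in base 19:
n in base 19: [3, 1]
k in base 19: [1, 15]
C(58,34) mod 19 = ∏ C(n_i, k_i) mod 19
Digit binomials (mod 19): C(3,1) = 3; C(1,15) = 0 (k_i > n_i)
Product: 3 × 0 = 0 ≡ 0 (mod 19)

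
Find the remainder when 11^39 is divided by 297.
143

Repeated squaring. Binary of 39 = 100111.
11^1 ≡ 11 (mod 297); 11^2 ≡ 121 (mod 297); 11^4 ≡ 88 (mod 297); 11^8 ≡ 22 (mod 297); 11^16 ≡ 187 (mod 297); 11^32 ≡ 220 (mod 297)
11^39 = 11^1 × 11^2 × 11^4 × 11^32 ≡ 143 (mod 297)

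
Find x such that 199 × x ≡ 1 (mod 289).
61

gcd(199, 289) = 1, so the inverse exists.
Extended Euclidean algorithm on (289, 199):
289 = 1 × 199 + 90  ⟹  90 = (1)·289 + (-1)·199
199 = 2 × 90 + 19  ⟹  19 = (-2)·289 + (3)·199
90 = 4 × 19 + 14  ⟹  14 = (9)·289 + (-13)·199
19 = 1 × 14 + 5  ⟹  5 = (-11)·289 + (16)·199
14 = 2 × 5 + 4  ⟹  4 = (31)·289 + (-45)·199
5 = 1 × 4 + 1  ⟹  1 = (-42)·289 + (61)·199
So (61)·199 ≡ 1 (mod 289), i.e. 199^(-1) ≡ 61 (mod 289).
Check: 199 × 61 = 12139 ≡ 1 (mod 289)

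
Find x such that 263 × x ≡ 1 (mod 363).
98

gcd(263, 363) = 1, so the inverse exists.
Extended Euclidean algorithm on (363, 263):
363 = 1 × 263 + 100  ⟹  100 = (1)·363 + (-1)·263
263 = 2 × 100 + 63  ⟹  63 = (-2)·363 + (3)·263
100 = 1 × 63 + 37  ⟹  37 = (3)·363 + (-4)·263
63 = 1 × 37 + 26  ⟹  26 = (-5)·363 + (7)·263
37 = 1 × 26 + 11  ⟹  11 = (8)·363 + (-11)·263
26 = 2 × 11 + 4  ⟹  4 = (-21)·363 + (29)·263
11 = 2 × 4 + 3  ⟹  3 = (50)·363 + (-69)·263
4 = 1 × 3 + 1  ⟹  1 = (-71)·363 + (98)·263
So (98)·263 ≡ 1 (mod 363), i.e. 263^(-1) ≡ 98 (mod 363).
Check: 263 × 98 = 25774 ≡ 1 (mod 363)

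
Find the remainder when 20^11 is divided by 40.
0

Repeated squaring. Binary of 11 = 1011.
20^1 ≡ 20 (mod 40); 20^2 ≡ 0 (mod 40); 20^4 ≡ 0 (mod 40); 20^8 ≡ 0 (mod 40)
20^11 = 20^1 × 20^2 × 20^8 ≡ 0 (mod 40)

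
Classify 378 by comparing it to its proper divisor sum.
abundant

Proper divisors of 378: sum = 1 + 2 + 3 + 6 + 7 + 9 + 14 + 18 + 21 + 27 + 42 + 54 + 63 + 126 + 189 = 582
Since 582 > 378, 378 is abundant.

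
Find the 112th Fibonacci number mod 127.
98

Matrix identity: Q^n = [[F_(n+1), F_n], [F_n, F_(n-1)]] with Q = [[1,1],[1,0]].
n = 112 = 1110000₂. Square-and-multiply, entries mod 127:
Q^1 = [[1,1],[1,0]]
Q^3 = (Q^1)²·Q = [[3,2],[2,1]]
Q^7 = (Q^3)²·Q = [[21,13],[13,8]]
Q^14 = (Q^7)² = [[102,123],[123,106]]
Q^28 = (Q^14)² = [[6,57],[57,76]]
Q^56 = (Q^28)² = [[110,102],[102,8]]
Q^112 = (Q^56)² = [[25,98],[98,54]]
F_112 mod 127 = Q^112[0][1] = 98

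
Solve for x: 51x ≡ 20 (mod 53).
x ≡ 43 (mod 53)

gcd(51, 53) = 1, which divides 20, so solutions exist.
Find 51^(-1) mod 53 by the extended Euclidean algorithm:
53 = 1 × 51 + 2  ⟹  2 = (1)·53 + (-1)·51
51 = 25 × 2 + 1  ⟹  1 = (-25)·53 + (26)·51
So (26)·51 ≡ 1 (mod 53), i.e. 51^(-1) ≡ 26 (mod 53).
x ≡ 26 × 20 = 520 ≡ 43 (mod 53).
Check: 51 × 43 = 2193 ≡ 20 (mod 53).
Unique solution: x ≡ 43 (mod 53)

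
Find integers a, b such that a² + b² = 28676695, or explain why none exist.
Not possible

Factorization: 28676695 = 5 × 179^3
By Fermat: n is sum of two squares iff every prime p ≡ 3 (mod 4) appears to even power.
Prime(s) ≡ 3 (mod 4) with odd exponent: [(179, 3)]
Therefore 28676695 cannot be expressed as a² + b².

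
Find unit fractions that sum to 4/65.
1/17 + 1/369 + 1/203873 + 1/83128196385

Greedy algorithm:
4/65: ceiling(65/4) = 17, use 1/17
3/1105: ceiling(1105/3) = 369, use 1/369
2/407745: ceiling(407745/2) = 203873, use 1/203873
1/83128196385: ceiling(83128196385/1) = 83128196385, use 1/83128196385
Result: 4/65 = 1/17 + 1/369 + 1/203873 + 1/83128196385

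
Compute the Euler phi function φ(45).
24

45 = 3^2 × 5
φ(n) = n × ∏(1 - 1/p) for each prime p dividing n
φ(45) = 45 × (1 - 1/3) × (1 - 1/5) = 24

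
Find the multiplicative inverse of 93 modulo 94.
93

gcd(93, 94) = 1, so the inverse exists.
Extended Euclidean algorithm on (94, 93):
94 = 1 × 93 + 1  ⟹  1 = (1)·94 + (-1)·93
So (-1)·93 ≡ 1 (mod 94), i.e. 93^(-1) ≡ -1 ≡ 93 (mod 94).
Check: 93 × 93 = 8649 ≡ 1 (mod 94)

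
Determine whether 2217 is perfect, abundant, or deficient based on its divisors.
deficient

Proper divisors of 2217: sum = 1 + 3 + 739 = 743
Since 743 < 2217, 2217 is deficient.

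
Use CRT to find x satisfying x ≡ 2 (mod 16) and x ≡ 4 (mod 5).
34

Using Chinese Remainder Theorem:
M = 16 × 5 = 80
M1 = 5, M2 = 16
y1 = 5^(-1) mod 16 = 13
y2 = 16^(-1) mod 5 = 1
x = (2×5×13 + 4×16×1) mod 80 = 34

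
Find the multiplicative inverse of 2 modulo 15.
8

gcd(2, 15) = 1, so the inverse exists.
Extended Euclidean algorithm on (15, 2):
15 = 7 × 2 + 1  ⟹  1 = (1)·15 + (-7)·2
So (-7)·2 ≡ 1 (mod 15), i.e. 2^(-1) ≡ -7 ≡ 8 (mod 15).
Check: 2 × 8 = 16 ≡ 1 (mod 15)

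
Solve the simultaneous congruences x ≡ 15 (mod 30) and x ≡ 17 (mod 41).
345

Using Chinese Remainder Theorem:
M = 30 × 41 = 1230
M1 = 41, M2 = 30
y1 = 41^(-1) mod 30 = 11
y2 = 30^(-1) mod 41 = 26
x = (15×41×11 + 17×30×26) mod 1230 = 345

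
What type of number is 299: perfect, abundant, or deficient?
deficient

Proper divisors of 299: sum = 1 + 13 + 23 = 37
Since 37 < 299, 299 is deficient.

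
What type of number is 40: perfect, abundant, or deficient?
abundant

Proper divisors of 40: sum = 1 + 2 + 4 + 5 + 8 + 10 + 20 = 50
Since 50 > 40, 40 is abundant.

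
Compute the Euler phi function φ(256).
128

256 = 2^8
φ(n) = n × ∏(1 - 1/p) for each prime p dividing n
φ(256) = 256 × (1 - 1/2) = 128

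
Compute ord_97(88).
24

97 is prime, so ord(88) divides φ(97) = 96.
Divisors of 96: 1, 2, 3, 4, 6, 8, 12, 16, 24, 32, 48, 96.
Repeated squaring: 88^1 ≡ 88, 88^2 ≡ 81, 88^4 ≡ 62, 88^8 ≡ 61, 88^16 ≡ 35, 88^32 ≡ 61, 88^64 ≡ 35 (mod 97).
Test 88^d mod 97 for each divisor d in increasing order:
88^1 ≡ 88
88^2 ≡ 81
88^3 = 88^2·88^1 ≡ 47
88^4 ≡ 62
88^6 = 88^4·88^2 ≡ 75
88^8 ≡ 61
88^12 = 88^8·88^4 ≡ 96
88^16 ≡ 35
88^24 = 88^16·88^8 ≡ 1  ← first divisor giving 1
The order is 24.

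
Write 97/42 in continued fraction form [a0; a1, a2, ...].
[2; 3, 4, 3]

Euclidean algorithm steps:
97 = 2 × 42 + 13
42 = 3 × 13 + 3
13 = 4 × 3 + 1
3 = 3 × 1 + 0
Continued fraction: [2; 3, 4, 3]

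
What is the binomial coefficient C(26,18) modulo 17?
9

Using Lucas' theorem:
Write n=26 and k=18 in base 17:
n in base 17: [1, 9]
k in base 17: [1, 1]
C(26,18) mod 17 = ∏ C(n_i, k_i) mod 17
Digit binomials (mod 17): C(1,1) = 1; C(9,1) = 9
Product: 1 × 9 = 9 ≡ 9 (mod 17)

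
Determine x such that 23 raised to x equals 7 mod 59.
36

Baby-step giant-step with step n = ⌈√59⌉ = 8.
Baby steps 23^j mod 59 (j:value) for j=0..7: 0:1, 1:23, 2:57, 3:13, 4:4, 5:33, 6:51, 7:52.
Giant-step multiplier: 23^(-8) ≡ 23^(58-8) = 23^50 ≡ 48 (mod 59).
Giant steps γ_i = 7·48^i mod 59: γ_0=7, γ_1=41, γ_2=21, γ_3=5, γ_4=4 (in table at j=4).
x = i·n + j = 4·8 + 4 = 36.
Check: 23^36 ≡ 7 (mod 59).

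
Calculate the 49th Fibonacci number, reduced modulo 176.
1

Matrix identity: Q^n = [[F_(n+1), F_n], [F_n, F_(n-1)]] with Q = [[1,1],[1,0]].
n = 49 = 110001₂. Square-and-multiply, entries mod 176:
Q^1 = [[1,1],[1,0]]
Q^3 = (Q^1)²·Q = [[3,2],[2,1]]
Q^6 = (Q^3)² = [[13,8],[8,5]]
Q^12 = (Q^6)² = [[57,144],[144,89]]
Q^24 = (Q^12)² = [[49,80],[80,145]]
Q^49 = (Q^24)²·Q = [[33,1],[1,32]]
F_49 mod 176 = Q^49[0][1] = 1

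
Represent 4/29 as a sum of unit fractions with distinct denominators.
1/8 + 1/78 + 1/9048

Greedy algorithm:
4/29: ceiling(29/4) = 8, use 1/8
3/232: ceiling(232/3) = 78, use 1/78
1/9048: ceiling(9048/1) = 9048, use 1/9048
Result: 4/29 = 1/8 + 1/78 + 1/9048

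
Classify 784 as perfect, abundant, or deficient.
abundant

Proper divisors of 784: sum = 1 + 2 + 4 + 7 + 8 + 14 + 16 + 28 + 49 + 56 + 98 + 112 + 196 + 392 = 983
Since 983 > 784, 784 is abundant.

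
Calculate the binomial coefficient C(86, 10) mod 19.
1

Using Lucas' theorem:
Write n=86 and k=10 in base 19:
n in base 19: [4, 10]
k in base 19: [0, 10]
C(86,10) mod 19 = ∏ C(n_i, k_i) mod 19
Digit binomials (mod 19): C(4,0) = 1; C(10,10) = 1
Product: 1 × 1 = 1 ≡ 1 (mod 19)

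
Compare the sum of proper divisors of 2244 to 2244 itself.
abundant

Proper divisors of 2244: sum = 1 + 2 + 3 + 4 + 6 + 11 + 12 + 17 + ... + 374 + 561 + 748 + 1122 (23 divisors) = 3804
Since 3804 > 2244, 2244 is abundant.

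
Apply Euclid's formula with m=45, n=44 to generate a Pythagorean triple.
(89, 3960, 3961)

Euclid's formula: a = m² - n², b = 2mn, c = m² + n²
m = 45, n = 44
a = 45² - 44² = 2025 - 1936 = 89
b = 2 × 45 × 44 = 3960
c = 45² + 44² = 2025 + 1936 = 3961
Verification: 89² + 3960² = 7921 + 15681600 = 15689521 = 3961² ✓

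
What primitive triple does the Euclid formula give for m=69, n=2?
(4757, 276, 4765)

Euclid's formula: a = m² - n², b = 2mn, c = m² + n²
m = 69, n = 2
a = 69² - 2² = 4761 - 4 = 4757
b = 2 × 69 × 2 = 276
c = 69² + 2² = 4761 + 4 = 4765
Verification: 4757² + 276² = 22629049 + 76176 = 22705225 = 4765² ✓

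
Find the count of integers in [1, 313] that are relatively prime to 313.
312

313 = 313
φ(n) = n × ∏(1 - 1/p) for each prime p dividing n
φ(313) = 313 × (1 - 1/313) = 312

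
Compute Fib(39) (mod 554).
238

Matrix identity: Q^n = [[F_(n+1), F_n], [F_n, F_(n-1)]] with Q = [[1,1],[1,0]].
n = 39 = 100111₂. Square-and-multiply, entries mod 554:
Q^1 = [[1,1],[1,0]]
Q^2 = (Q^1)² = [[2,1],[1,1]]
Q^4 = (Q^2)² = [[5,3],[3,2]]
Q^9 = (Q^4)²·Q = [[55,34],[34,21]]
Q^19 = (Q^9)²·Q = [[117,303],[303,368]]
Q^39 = (Q^19)²·Q = [[383,238],[238,145]]
F_39 mod 554 = Q^39[0][1] = 238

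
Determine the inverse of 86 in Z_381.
350

gcd(86, 381) = 1, so the inverse exists.
Extended Euclidean algorithm on (381, 86):
381 = 4 × 86 + 37  ⟹  37 = (1)·381 + (-4)·86
86 = 2 × 37 + 12  ⟹  12 = (-2)·381 + (9)·86
37 = 3 × 12 + 1  ⟹  1 = (7)·381 + (-31)·86
So (-31)·86 ≡ 1 (mod 381), i.e. 86^(-1) ≡ -31 ≡ 350 (mod 381).
Check: 86 × 350 = 30100 ≡ 1 (mod 381)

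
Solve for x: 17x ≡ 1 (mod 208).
49

gcd(17, 208) = 1, so the inverse exists.
Extended Euclidean algorithm on (208, 17):
208 = 12 × 17 + 4  ⟹  4 = (1)·208 + (-12)·17
17 = 4 × 4 + 1  ⟹  1 = (-4)·208 + (49)·17
So (49)·17 ≡ 1 (mod 208), i.e. 17^(-1) ≡ 49 (mod 208).
Check: 17 × 49 = 833 ≡ 1 (mod 208)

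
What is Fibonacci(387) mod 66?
2

Matrix identity: Q^n = [[F_(n+1), F_n], [F_n, F_(n-1)]] with Q = [[1,1],[1,0]].
n = 387 = 110000011₂. Square-and-multiply, entries mod 66:
Q^1 = [[1,1],[1,0]]
Q^3 = (Q^1)²·Q = [[3,2],[2,1]]
Q^6 = (Q^3)² = [[13,8],[8,5]]
Q^12 = (Q^6)² = [[35,12],[12,23]]
Q^24 = (Q^12)² = [[49,36],[36,13]]
Q^48 = (Q^24)² = [[1,54],[54,13]]
Q^96 = (Q^48)² = [[13,30],[30,49]]
Q^193 = (Q^96)²·Q = [[25,13],[13,12]]
Q^387 = (Q^193)²·Q = [[21,2],[2,19]]
F_387 mod 66 = Q^387[0][1] = 2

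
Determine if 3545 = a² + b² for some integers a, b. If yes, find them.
8² + 59² (a=8, b=59)

Factorization: 3545 = 5 × 709
By Fermat: n is sum of two squares iff every prime p ≡ 3 (mod 4) appears to even power.
All primes ≡ 3 (mod 4) appear to even power.
Search a = 0, 1, 2, … for 3545 - a² a perfect square: first hit at a = 8: 3545 - 64 = 3481 = 59².
3545 = 8² + 59² = 64 + 3481 ✓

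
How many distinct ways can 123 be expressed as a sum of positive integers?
2552338241

p(n) counts ways to write n as a sum of positive integers (order ignored).
Euler's pentagonal recurrence: p(k) = p(k-1) + p(k-2) - p(k-5) - p(k-7) + p(k-12) + p(k-15) - ... (offsets j(3j∓1)/2, signs ++--, p(0)=1, p(<0)=0).
DP table for k = 0..122: p(0)=1, p(1)=1, p(2)=2, p(3)=3, p(4)=5, p(5)=7, p(6)=11, p(7)=15, p(8)=22, p(9)=30, p(10)=42, p(11)=56, p(12)=77, p(13)=101, p(14)=135, p(15)=176, p(16)=231, p(17)=297, p(18)=385, p(19)=490, p(20)=627, p(21)=792, p(22)=1002, p(23)=1255, p(24)=1575, p(25)=1958, p(26)=2436, p(27)=3010, p(28)=3718, p(29)=4565, p(30)=5604, p(31)=6842, p(32)=8349, p(33)=10143, p(34)=12310, p(35)=14883, p(36)=17977, p(37)=21637, p(38)=26015, p(39)=31185, p(40)=37338, p(41)=44583, p(42)=53174, p(43)=63261, p(44)=75175, p(45)=89134, p(46)=105558, p(47)=124754, p(48)=147273, p(49)=173525, p(50)=204226, p(51)=239943, p(52)=281589, p(53)=329931, p(54)=386155, p(55)=451276, p(56)=526823, p(57)=614154, p(58)=715220, p(59)=831820, p(60)=966467, p(61)=1121505, p(62)=1300156, p(63)=1505499, p(64)=1741630, p(65)=2012558, p(66)=2323520, p(67)=2679689, p(68)=3087735, p(69)=3554345, p(70)=4087968, p(71)=4697205, p(72)=5392783, p(73)=6185689, p(74)=7089500, p(75)=8118264, p(76)=9289091, p(77)=10619863, p(78)=12132164, p(79)=13848650, p(80)=15796476, p(81)=18004327, p(82)=20506255, p(83)=23338469, p(84)=26543660, p(85)=30167357, p(86)=34262962, p(87)=38887673, p(88)=44108109, p(89)=49995925, p(90)=56634173, p(91)=64112359, p(92)=72533807, p(93)=82010177, p(94)=92669720, p(95)=104651419, p(96)=118114304, p(97)=133230930, p(98)=150198136, p(99)=169229875, p(100)=190569292, p(101)=214481126, p(102)=241265379, p(103)=271248950, p(104)=304801365, p(105)=342325709, p(106)=384276336, p(107)=431149389, p(108)=483502844, p(109)=541946240, p(110)=607163746, p(111)=679903203, p(112)=761002156, p(113)=851376628, p(114)=952050665, p(115)=1064144451, p(116)=1188908248, p(117)=1327710076, p(118)=1482074143, p(119)=1653668665, p(120)=1844349560, p(121)=2056148051, p(122)=2291320912.
Final step: p(123) = p(122) + p(121) - p(118) - p(116) + p(111) + p(108) - p(101) - p(97) + p(88) + p(83) - p(72) - p(66) + p(53) + p(46) - p(31) - p(23) + p(6)
= 2291320912 + 2056148051 - 1482074143 - 1188908248 + 679903203 + 483502844 - 214481126 - 133230930 + 44108109 + 23338469 - 5392783 - 2323520 + 329931 + 105558 - 6842 - 1255 + 11
= 2552338241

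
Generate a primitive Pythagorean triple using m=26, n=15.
(451, 780, 901)

Euclid's formula: a = m² - n², b = 2mn, c = m² + n²
m = 26, n = 15
a = 26² - 15² = 676 - 225 = 451
b = 2 × 26 × 15 = 780
c = 26² + 15² = 676 + 225 = 901
Verification: 451² + 780² = 203401 + 608400 = 811801 = 901² ✓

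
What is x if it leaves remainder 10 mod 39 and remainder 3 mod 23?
49

Using Chinese Remainder Theorem:
M = 39 × 23 = 897
M1 = 23, M2 = 39
y1 = 23^(-1) mod 39 = 17
y2 = 39^(-1) mod 23 = 13
x = (10×23×17 + 3×39×13) mod 897 = 49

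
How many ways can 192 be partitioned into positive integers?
1987276856363

p(n) counts ways to write n as a sum of positive integers (order ignored).
Euler's pentagonal recurrence: p(k) = p(k-1) + p(k-2) - p(k-5) - p(k-7) + p(k-12) + p(k-15) - ... (offsets j(3j∓1)/2, signs ++--, p(0)=1, p(<0)=0).
DP table for k = 0..191: p(0)=1, p(1)=1, p(2)=2, p(3)=3, p(4)=5, p(5)=7, p(6)=11, p(7)=15, p(8)=22, p(9)=30, p(10)=42, p(11)=56, p(12)=77, p(13)=101, p(14)=135, p(15)=176, p(16)=231, p(17)=297, p(18)=385, p(19)=490, p(20)=627, p(21)=792, p(22)=1002, p(23)=1255, p(24)=1575, p(25)=1958, p(26)=2436, p(27)=3010, p(28)=3718, p(29)=4565, p(30)=5604, p(31)=6842, p(32)=8349, p(33)=10143, p(34)=12310, p(35)=14883, p(36)=17977, p(37)=21637, p(38)=26015, p(39)=31185, p(40)=37338, p(41)=44583, p(42)=53174, p(43)=63261, p(44)=75175, p(45)=89134, p(46)=105558, p(47)=124754, p(48)=147273, p(49)=173525, p(50)=204226, p(51)=239943, p(52)=281589, p(53)=329931, p(54)=386155, p(55)=451276, p(56)=526823, p(57)=614154, p(58)=715220, p(59)=831820, p(60)=966467, p(61)=1121505, p(62)=1300156, p(63)=1505499, p(64)=1741630, p(65)=2012558, p(66)=2323520, p(67)=2679689, p(68)=3087735, p(69)=3554345, p(70)=4087968, p(71)=4697205, p(72)=5392783, p(73)=6185689, p(74)=7089500, p(75)=8118264, p(76)=9289091, p(77)=10619863, p(78)=12132164, p(79)=13848650, p(80)=15796476, p(81)=18004327, p(82)=20506255, p(83)=23338469, p(84)=26543660, p(85)=30167357, p(86)=34262962, p(87)=38887673, p(88)=44108109, p(89)=49995925, p(90)=56634173, p(91)=64112359, p(92)=72533807, p(93)=82010177, p(94)=92669720, p(95)=104651419, p(96)=118114304, p(97)=133230930, p(98)=150198136, p(99)=169229875, p(100)=190569292, p(101)=214481126, p(102)=241265379, p(103)=271248950, p(104)=304801365, p(105)=342325709, p(106)=384276336, p(107)=431149389, p(108)=483502844, p(109)=541946240, p(110)=607163746, p(111)=679903203, p(112)=761002156, p(113)=851376628, p(114)=952050665, p(115)=1064144451, p(116)=1188908248, p(117)=1327710076, p(118)=1482074143, p(119)=1653668665, p(120)=1844349560, p(121)=2056148051, p(122)=2291320912, p(123)=2552338241, p(124)=2841940500, p(125)=3163127352, p(126)=3519222692, p(127)=3913864295, p(128)=4351078600, p(129)=4835271870, p(130)=5371315400, p(131)=5964539504, p(132)=6620830889, p(133)=7346629512, p(134)=8149040695, p(135)=9035836076, p(136)=10015581680, p(137)=11097645016, p(138)=12292341831, p(139)=13610949895, p(140)=15065878135, p(141)=16670689208, p(142)=18440293320, p(143)=20390982757, p(144)=22540654445, p(145)=24908858009, p(146)=27517052599, p(147)=30388671978, p(148)=33549419497, p(149)=37027355200, p(150)=40853235313, p(151)=45060624582, p(152)=49686288421, p(153)=54770336324, p(154)=60356673280, p(155)=66493182097, p(156)=73232243759, p(157)=80630964769, p(158)=88751778802, p(159)=97662728555, p(160)=107438159466, p(161)=118159068427, p(162)=129913904637, p(163)=142798995930, p(164)=156919475295, p(165)=172389800255, p(166)=189334822579, p(167)=207890420102, p(168)=228204732751, p(169)=250438925115, p(170)=274768617130, p(171)=301384802048, p(172)=330495499613, p(173)=362326859895, p(174)=397125074750, p(175)=435157697830, p(176)=476715857290, p(177)=522115831195, p(178)=571701605655, p(179)=625846753120, p(180)=684957390936, p(181)=749474411781, p(182)=819876908323, p(183)=896684817527, p(184)=980462880430, p(185)=1071823774337, p(186)=1171432692373, p(187)=1280011042268, p(188)=1398341745571, p(189)=1527273599625, p(190)=1667727404093, p(191)=1820701100652.
Final step: p(192) = p(191) + p(190) - p(187) - p(185) + p(180) + p(177) - p(170) - p(166) + p(157) + p(152) - p(141) - p(135) + p(122) + p(115) - p(100) - p(92) + p(75) + p(66) - p(47) - p(37) + p(16) + p(5)
= 1820701100652 + 1667727404093 - 1280011042268 - 1071823774337 + 684957390936 + 522115831195 - 274768617130 - 189334822579 + 80630964769 + 49686288421 - 16670689208 - 9035836076 + 2291320912 + 1064144451 - 190569292 - 72533807 + 8118264 + 2323520 - 124754 - 21637 + 231 + 7
= 1987276856363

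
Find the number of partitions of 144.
22540654445

p(n) counts ways to write n as a sum of positive integers (order ignored).
Euler's pentagonal recurrence: p(k) = p(k-1) + p(k-2) - p(k-5) - p(k-7) + p(k-12) + p(k-15) - ... (offsets j(3j∓1)/2, signs ++--, p(0)=1, p(<0)=0).
DP table for k = 0..143: p(0)=1, p(1)=1, p(2)=2, p(3)=3, p(4)=5, p(5)=7, p(6)=11, p(7)=15, p(8)=22, p(9)=30, p(10)=42, p(11)=56, p(12)=77, p(13)=101, p(14)=135, p(15)=176, p(16)=231, p(17)=297, p(18)=385, p(19)=490, p(20)=627, p(21)=792, p(22)=1002, p(23)=1255, p(24)=1575, p(25)=1958, p(26)=2436, p(27)=3010, p(28)=3718, p(29)=4565, p(30)=5604, p(31)=6842, p(32)=8349, p(33)=10143, p(34)=12310, p(35)=14883, p(36)=17977, p(37)=21637, p(38)=26015, p(39)=31185, p(40)=37338, p(41)=44583, p(42)=53174, p(43)=63261, p(44)=75175, p(45)=89134, p(46)=105558, p(47)=124754, p(48)=147273, p(49)=173525, p(50)=204226, p(51)=239943, p(52)=281589, p(53)=329931, p(54)=386155, p(55)=451276, p(56)=526823, p(57)=614154, p(58)=715220, p(59)=831820, p(60)=966467, p(61)=1121505, p(62)=1300156, p(63)=1505499, p(64)=1741630, p(65)=2012558, p(66)=2323520, p(67)=2679689, p(68)=3087735, p(69)=3554345, p(70)=4087968, p(71)=4697205, p(72)=5392783, p(73)=6185689, p(74)=7089500, p(75)=8118264, p(76)=9289091, p(77)=10619863, p(78)=12132164, p(79)=13848650, p(80)=15796476, p(81)=18004327, p(82)=20506255, p(83)=23338469, p(84)=26543660, p(85)=30167357, p(86)=34262962, p(87)=38887673, p(88)=44108109, p(89)=49995925, p(90)=56634173, p(91)=64112359, p(92)=72533807, p(93)=82010177, p(94)=92669720, p(95)=104651419, p(96)=118114304, p(97)=133230930, p(98)=150198136, p(99)=169229875, p(100)=190569292, p(101)=214481126, p(102)=241265379, p(103)=271248950, p(104)=304801365, p(105)=342325709, p(106)=384276336, p(107)=431149389, p(108)=483502844, p(109)=541946240, p(110)=607163746, p(111)=679903203, p(112)=761002156, p(113)=851376628, p(114)=952050665, p(115)=1064144451, p(116)=1188908248, p(117)=1327710076, p(118)=1482074143, p(119)=1653668665, p(120)=1844349560, p(121)=2056148051, p(122)=2291320912, p(123)=2552338241, p(124)=2841940500, p(125)=3163127352, p(126)=3519222692, p(127)=3913864295, p(128)=4351078600, p(129)=4835271870, p(130)=5371315400, p(131)=5964539504, p(132)=6620830889, p(133)=7346629512, p(134)=8149040695, p(135)=9035836076, p(136)=10015581680, p(137)=11097645016, p(138)=12292341831, p(139)=13610949895, p(140)=15065878135, p(141)=16670689208, p(142)=18440293320, p(143)=20390982757.
Final step: p(144) = p(143) + p(142) - p(139) - p(137) + p(132) + p(129) - p(122) - p(118) + p(109) + p(104) - p(93) - p(87) + p(74) + p(67) - p(52) - p(44) + p(27) + p(18)
= 20390982757 + 18440293320 - 13610949895 - 11097645016 + 6620830889 + 4835271870 - 2291320912 - 1482074143 + 541946240 + 304801365 - 82010177 - 38887673 + 7089500 + 2679689 - 281589 - 75175 + 3010 + 385
= 22540654445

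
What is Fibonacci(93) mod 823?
565

Matrix identity: Q^n = [[F_(n+1), F_n], [F_n, F_(n-1)]] with Q = [[1,1],[1,0]].
n = 93 = 1011101₂. Square-and-multiply, entries mod 823:
Q^1 = [[1,1],[1,0]]
Q^2 = (Q^1)² = [[2,1],[1,1]]
Q^5 = (Q^2)²·Q = [[8,5],[5,3]]
Q^11 = (Q^5)²·Q = [[144,89],[89,55]]
Q^23 = (Q^11)²·Q = [[280,675],[675,428]]
Q^46 = (Q^23)² = [[721,560],[560,161]]
Q^93 = (Q^46)²·Q = [[685,565],[565,120]]
F_93 mod 823 = Q^93[0][1] = 565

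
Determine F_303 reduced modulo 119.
15

Matrix identity: Q^n = [[F_(n+1), F_n], [F_n, F_(n-1)]] with Q = [[1,1],[1,0]].
n = 303 = 100101111₂. Square-and-multiply, entries mod 119:
Q^1 = [[1,1],[1,0]]
Q^2 = (Q^1)² = [[2,1],[1,1]]
Q^4 = (Q^2)² = [[5,3],[3,2]]
Q^9 = (Q^4)²·Q = [[55,34],[34,21]]
Q^18 = (Q^9)² = [[16,85],[85,50]]
Q^37 = (Q^18)²·Q = [[1,103],[103,17]]
Q^75 = (Q^37)²·Q = [[88,19],[19,69]]
Q^151 = (Q^75)²·Q = [[21,13],[13,8]]
Q^303 = (Q^151)²·Q = [[35,15],[15,20]]
F_303 mod 119 = Q^303[0][1] = 15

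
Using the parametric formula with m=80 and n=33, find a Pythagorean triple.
(5311, 5280, 7489)

Euclid's formula: a = m² - n², b = 2mn, c = m² + n²
m = 80, n = 33
a = 80² - 33² = 6400 - 1089 = 5311
b = 2 × 80 × 33 = 5280
c = 80² + 33² = 6400 + 1089 = 7489
Verification: 5311² + 5280² = 28206721 + 27878400 = 56085121 = 7489² ✓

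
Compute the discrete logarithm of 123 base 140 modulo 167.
41

Baby-step giant-step with step n = ⌈√167⌉ = 13.
Baby steps 140^j mod 167 (j:value) for j=0..12: 0:1, 1:140, 2:61, 3:23, 4:47, 5:67, 6:28, 7:79, 8:38, 9:143, 10:147, 11:39, 12:116.
Giant-step multiplier: 140^(-13) ≡ 140^(166-13) = 140^153 ≡ 110 (mod 167).
Giant steps γ_i = 123·110^i mod 167: γ_0=123, γ_1=3, γ_2=163, γ_3=61 (in table at j=2).
x = i·n + j = 3·13 + 2 = 41.
Check: 140^41 ≡ 123 (mod 167).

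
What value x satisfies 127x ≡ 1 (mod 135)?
118

gcd(127, 135) = 1, so the inverse exists.
Extended Euclidean algorithm on (135, 127):
135 = 1 × 127 + 8  ⟹  8 = (1)·135 + (-1)·127
127 = 15 × 8 + 7  ⟹  7 = (-15)·135 + (16)·127
8 = 1 × 7 + 1  ⟹  1 = (16)·135 + (-17)·127
So (-17)·127 ≡ 1 (mod 135), i.e. 127^(-1) ≡ -17 ≡ 118 (mod 135).
Check: 127 × 118 = 14986 ≡ 1 (mod 135)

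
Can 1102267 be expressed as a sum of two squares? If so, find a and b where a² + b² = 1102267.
Not possible

Factorization: 1102267 = 31^3 × 37
By Fermat: n is sum of two squares iff every prime p ≡ 3 (mod 4) appears to even power.
Prime(s) ≡ 3 (mod 4) with odd exponent: [(31, 3)]
Therefore 1102267 cannot be expressed as a² + b².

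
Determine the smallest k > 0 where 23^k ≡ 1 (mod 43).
21

43 is prime, so ord(23) divides φ(43) = 42.
Divisors of 42: 1, 2, 3, 6, 7, 14, 21, 42.
Repeated squaring: 23^1 ≡ 23, 23^2 ≡ 13, 23^4 ≡ 40, 23^8 ≡ 9, 23^16 ≡ 38, 23^32 ≡ 25 (mod 43).
Test 23^d mod 43 for each divisor d in increasing order:
23^1 ≡ 23
23^2 ≡ 13
23^3 = 23^2·23^1 ≡ 41
23^6 = 23^4·23^2 ≡ 4
23^7 = 23^4·23^2·23^1 ≡ 6
23^14 = 23^8·23^4·23^2 ≡ 36
23^21 = 23^16·23^4·23^1 ≡ 1  ← first divisor giving 1
The order is 21.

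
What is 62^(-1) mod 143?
30

gcd(62, 143) = 1, so the inverse exists.
Extended Euclidean algorithm on (143, 62):
143 = 2 × 62 + 19  ⟹  19 = (1)·143 + (-2)·62
62 = 3 × 19 + 5  ⟹  5 = (-3)·143 + (7)·62
19 = 3 × 5 + 4  ⟹  4 = (10)·143 + (-23)·62
5 = 1 × 4 + 1  ⟹  1 = (-13)·143 + (30)·62
So (30)·62 ≡ 1 (mod 143), i.e. 62^(-1) ≡ 30 (mod 143).
Check: 62 × 30 = 1860 ≡ 1 (mod 143)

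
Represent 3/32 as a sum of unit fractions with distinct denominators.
1/11 + 1/352

Greedy algorithm:
3/32: ceiling(32/3) = 11, use 1/11
1/352: ceiling(352/1) = 352, use 1/352
Result: 3/32 = 1/11 + 1/352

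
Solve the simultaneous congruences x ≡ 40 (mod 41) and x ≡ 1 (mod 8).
81

Using Chinese Remainder Theorem:
M = 41 × 8 = 328
M1 = 8, M2 = 41
y1 = 8^(-1) mod 41 = 36
y2 = 41^(-1) mod 8 = 1
x = (40×8×36 + 1×41×1) mod 328 = 81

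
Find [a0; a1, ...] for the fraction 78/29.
[2; 1, 2, 4, 2]

Euclidean algorithm steps:
78 = 2 × 29 + 20
29 = 1 × 20 + 9
20 = 2 × 9 + 2
9 = 4 × 2 + 1
2 = 2 × 1 + 0
Continued fraction: [2; 1, 2, 4, 2]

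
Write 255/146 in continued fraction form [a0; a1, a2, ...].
[1; 1, 2, 1, 17, 2]

Euclidean algorithm steps:
255 = 1 × 146 + 109
146 = 1 × 109 + 37
109 = 2 × 37 + 35
37 = 1 × 35 + 2
35 = 17 × 2 + 1
2 = 2 × 1 + 0
Continued fraction: [1; 1, 2, 1, 17, 2]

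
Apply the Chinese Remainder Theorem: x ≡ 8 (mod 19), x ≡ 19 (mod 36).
559

Using Chinese Remainder Theorem:
M = 19 × 36 = 684
M1 = 36, M2 = 19
y1 = 36^(-1) mod 19 = 9
y2 = 19^(-1) mod 36 = 19
x = (8×36×9 + 19×19×19) mod 684 = 559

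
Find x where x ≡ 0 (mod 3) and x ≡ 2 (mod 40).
42

Using Chinese Remainder Theorem:
M = 3 × 40 = 120
M1 = 40, M2 = 3
y1 = 40^(-1) mod 3 = 1
y2 = 3^(-1) mod 40 = 27
x = (0×40×1 + 2×3×27) mod 120 = 42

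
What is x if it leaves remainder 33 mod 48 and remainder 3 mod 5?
33

Using Chinese Remainder Theorem:
M = 48 × 5 = 240
M1 = 5, M2 = 48
y1 = 5^(-1) mod 48 = 29
y2 = 48^(-1) mod 5 = 2
x = (33×5×29 + 3×48×2) mod 240 = 33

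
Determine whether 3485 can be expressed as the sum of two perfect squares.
2² + 59² (a=2, b=59)

Factorization: 3485 = 5 × 17 × 41
By Fermat: n is sum of two squares iff every prime p ≡ 3 (mod 4) appears to even power.
All primes ≡ 3 (mod 4) appear to even power.
Search a = 0, 1, 2, … for 3485 - a² a perfect square: first hit at a = 2: 3485 - 4 = 3481 = 59².
3485 = 2² + 59² = 4 + 3481 ✓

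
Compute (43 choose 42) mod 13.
4

Using Lucas' theorem:
Write n=43 and k=42 in base 13:
n in base 13: [3, 4]
k in base 13: [3, 3]
C(43,42) mod 13 = ∏ C(n_i, k_i) mod 13
Digit binomials (mod 13): C(3,3) = 1; C(4,3) = 4
Product: 1 × 4 = 4 ≡ 4 (mod 13)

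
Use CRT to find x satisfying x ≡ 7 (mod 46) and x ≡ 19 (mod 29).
1295

Using Chinese Remainder Theorem:
M = 46 × 29 = 1334
M1 = 29, M2 = 46
y1 = 29^(-1) mod 46 = 27
y2 = 46^(-1) mod 29 = 12
x = (7×29×27 + 19×46×12) mod 1334 = 1295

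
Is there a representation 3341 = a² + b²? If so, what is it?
29² + 50² (a=29, b=50)

Factorization: 3341 = 13 × 257
By Fermat: n is sum of two squares iff every prime p ≡ 3 (mod 4) appears to even power.
All primes ≡ 3 (mod 4) appear to even power.
Search a = 0, 1, 2, … for 3341 - a² a perfect square: first hit at a = 29: 3341 - 841 = 2500 = 50².
3341 = 29² + 50² = 841 + 2500 ✓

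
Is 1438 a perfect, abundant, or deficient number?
deficient

Proper divisors of 1438: sum = 1 + 2 + 719 = 722
Since 722 < 1438, 1438 is deficient.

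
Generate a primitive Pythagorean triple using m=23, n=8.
(465, 368, 593)

Euclid's formula: a = m² - n², b = 2mn, c = m² + n²
m = 23, n = 8
a = 23² - 8² = 529 - 64 = 465
b = 2 × 23 × 8 = 368
c = 23² + 8² = 529 + 64 = 593
Verification: 465² + 368² = 216225 + 135424 = 351649 = 593² ✓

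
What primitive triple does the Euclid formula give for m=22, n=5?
(459, 220, 509)

Euclid's formula: a = m² - n², b = 2mn, c = m² + n²
m = 22, n = 5
a = 22² - 5² = 484 - 25 = 459
b = 2 × 22 × 5 = 220
c = 22² + 5² = 484 + 25 = 509
Verification: 459² + 220² = 210681 + 48400 = 259081 = 509² ✓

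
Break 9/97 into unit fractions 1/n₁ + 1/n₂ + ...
1/11 + 1/534 + 1/569778

Greedy algorithm:
9/97: ceiling(97/9) = 11, use 1/11
2/1067: ceiling(1067/2) = 534, use 1/534
1/569778: ceiling(569778/1) = 569778, use 1/569778
Result: 9/97 = 1/11 + 1/534 + 1/569778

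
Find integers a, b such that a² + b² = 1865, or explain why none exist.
4² + 43² (a=4, b=43)

Factorization: 1865 = 5 × 373
By Fermat: n is sum of two squares iff every prime p ≡ 3 (mod 4) appears to even power.
All primes ≡ 3 (mod 4) appear to even power.
Search a = 0, 1, 2, … for 1865 - a² a perfect square: first hit at a = 4: 1865 - 16 = 1849 = 43².
1865 = 4² + 43² = 16 + 1849 ✓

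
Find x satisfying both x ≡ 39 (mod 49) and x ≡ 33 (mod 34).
1019

Using Chinese Remainder Theorem:
M = 49 × 34 = 1666
M1 = 34, M2 = 49
y1 = 34^(-1) mod 49 = 13
y2 = 49^(-1) mod 34 = 25
x = (39×34×13 + 33×49×25) mod 1666 = 1019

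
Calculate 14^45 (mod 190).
94

Repeated squaring. Binary of 45 = 101101.
14^1 ≡ 14 (mod 190); 14^2 ≡ 6 (mod 190); 14^4 ≡ 36 (mod 190); 14^8 ≡ 156 (mod 190); 14^16 ≡ 16 (mod 190); 14^32 ≡ 66 (mod 190)
14^45 = 14^1 × 14^4 × 14^8 × 14^32 ≡ 94 (mod 190)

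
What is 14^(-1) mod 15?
14

gcd(14, 15) = 1, so the inverse exists.
Extended Euclidean algorithm on (15, 14):
15 = 1 × 14 + 1  ⟹  1 = (1)·15 + (-1)·14
So (-1)·14 ≡ 1 (mod 15), i.e. 14^(-1) ≡ -1 ≡ 14 (mod 15).
Check: 14 × 14 = 196 ≡ 1 (mod 15)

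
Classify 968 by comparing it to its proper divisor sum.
abundant

Proper divisors of 968: sum = 1 + 2 + 4 + 8 + 11 + 22 + 44 + 88 + 121 + 242 + 484 = 1027
Since 1027 > 968, 968 is abundant.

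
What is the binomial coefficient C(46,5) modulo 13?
8

Using Lucas' theorem:
Write n=46 and k=5 in base 13:
n in base 13: [3, 7]
k in base 13: [0, 5]
C(46,5) mod 13 = ∏ C(n_i, k_i) mod 13
Digit binomials (mod 13): C(3,0) = 1; C(7,5) = 21 ≡ 8
Product: 1 × 8 = 8 ≡ 8 (mod 13)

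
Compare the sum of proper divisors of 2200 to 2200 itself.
abundant

Proper divisors of 2200: sum = 1 + 2 + 4 + 5 + 8 + 10 + 11 + 20 + ... + 275 + 440 + 550 + 1100 (23 divisors) = 3380
Since 3380 > 2200, 2200 is abundant.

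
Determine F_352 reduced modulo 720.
699

Matrix identity: Q^n = [[F_(n+1), F_n], [F_n, F_(n-1)]] with Q = [[1,1],[1,0]].
n = 352 = 101100000₂. Square-and-multiply, entries mod 720:
Q^1 = [[1,1],[1,0]]
Q^2 = (Q^1)² = [[2,1],[1,1]]
Q^5 = (Q^2)²·Q = [[8,5],[5,3]]
Q^11 = (Q^5)²·Q = [[144,89],[89,55]]
Q^22 = (Q^11)² = [[577,431],[431,146]]
Q^44 = (Q^22)² = [[290,573],[573,437]]
Q^88 = (Q^44)² = [[589,411],[411,178]]
Q^176 = (Q^88)² = [[322,597],[597,445]]
Q^352 = (Q^176)² = [[13,699],[699,34]]
F_352 mod 720 = Q^352[0][1] = 699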